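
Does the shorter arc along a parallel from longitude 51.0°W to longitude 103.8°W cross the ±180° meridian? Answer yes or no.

No

Signed shortest Δλ = ((-103.8 − -51.0 + 180) mod 360) − 180 = -52.8°.
Going west by 52.8° from -51.0° reaches -103.8° without touching 180°.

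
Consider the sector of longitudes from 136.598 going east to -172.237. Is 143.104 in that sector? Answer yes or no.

Yes

Band width going east from +136.598° to -172.237°: ((-172.237 − 136.598) mod 360) = 51.165°.
Offset of +143.104° east of the west edge: ((143.104 − 136.598) mod 360) = 6.506°.
6.506° ≤ 51.165° ⇒ inside.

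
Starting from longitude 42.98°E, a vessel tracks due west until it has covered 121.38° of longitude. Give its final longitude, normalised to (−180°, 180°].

78.40°W

Start at +42.98°; shift −121.38° → -78.40°.
-78.40° already lies in (−180°, 180°].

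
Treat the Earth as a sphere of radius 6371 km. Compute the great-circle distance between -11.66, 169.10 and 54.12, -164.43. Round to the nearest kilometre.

Δλ = -164.43 − 169.10 = -333.53°; wrapped into (−180°, 180°]: 26.47°.
Δφ = 54.12 − -11.66 = 65.78°.
a = sin²(Δφ/2) + cos φ₁ · cos φ₂ · sin²(Δλ/2) = 0.324966.
c = 2·atan2(√a, √(1−a)) = 1.21315 rad → d = 6371·c ≈ 7728.99 km.

7729 km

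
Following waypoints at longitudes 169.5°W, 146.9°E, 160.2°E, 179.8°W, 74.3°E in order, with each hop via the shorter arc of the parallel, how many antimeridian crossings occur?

Leg 1: -169.5° → +146.9°, shortest Δλ = -43.6° (west) — crosses 180°.
Leg 2: +146.9° → +160.2°, shortest Δλ = 13.3° (east) — does not cross 180°.
Leg 3: +160.2° → -179.8°, shortest Δλ = 20.0° (east) — crosses 180°.
Leg 4: -179.8° → +74.3°, shortest Δλ = -105.9° (west) — crosses 180°.
Total crossings: 3.

3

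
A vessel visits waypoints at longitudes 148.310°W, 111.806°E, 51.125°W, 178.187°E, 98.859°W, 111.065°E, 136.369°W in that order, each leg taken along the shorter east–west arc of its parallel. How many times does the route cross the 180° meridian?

5

Leg 1: -148.310° → +111.806°, shortest Δλ = -99.884° (west) — crosses 180°.
Leg 2: +111.806° → -51.125°, shortest Δλ = -162.931° (west) — does not cross 180°.
Leg 3: -51.125° → +178.187°, shortest Δλ = -130.688° (west) — crosses 180°.
Leg 4: +178.187° → -98.859°, shortest Δλ = 82.954° (east) — crosses 180°.
Leg 5: -98.859° → +111.065°, shortest Δλ = -150.076° (west) — crosses 180°.
Leg 6: +111.065° → -136.369°, shortest Δλ = 112.566° (east) — crosses 180°.
Total crossings: 5.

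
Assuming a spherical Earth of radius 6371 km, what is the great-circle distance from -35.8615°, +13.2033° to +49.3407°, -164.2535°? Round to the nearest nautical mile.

Δλ = -164.2535 − 13.2033 = -177.4568°.
Δφ = 49.3407 − -35.8615 = 85.2022°.
a = sin²(Δφ/2) + cos φ₁ · cos φ₂ · sin²(Δλ/2) = 0.985967.
c = 2·atan2(√a, √(1−a)) = 2.90412 rad → d = 6371·c ≈ 18502.12 km ≈ 9990.34 nmi.

9990 nmi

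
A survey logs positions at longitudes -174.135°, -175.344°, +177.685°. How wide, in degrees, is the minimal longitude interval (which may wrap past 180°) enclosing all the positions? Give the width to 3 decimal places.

Sort the longitudes: -175.344°, -174.135°, +177.685°.
Eastward gaps between consecutive values (wrapping around): 1.209°, 351.820°, 6.971°.
Largest gap = 351.820° ⇒ minimal covering band is its complement: 360° − 351.820° = 8.180°.
Band runs from +177.685° eastward to -174.135°, crossing the antimeridian.

8.180°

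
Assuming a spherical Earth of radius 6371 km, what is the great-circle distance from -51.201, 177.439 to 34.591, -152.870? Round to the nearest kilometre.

Δλ = -152.870 − 177.439 = -330.309°; wrapped into (−180°, 180°]: 29.691°.
Δφ = 34.591 − -51.201 = 85.792°.
a = sin²(Δφ/2) + cos φ₁ · cos φ₂ · sin²(Δλ/2) = 0.497173.
c = 2·atan2(√a, √(1−a)) = 1.56514 rad → d = 6371·c ≈ 9971.52 km.

9972 km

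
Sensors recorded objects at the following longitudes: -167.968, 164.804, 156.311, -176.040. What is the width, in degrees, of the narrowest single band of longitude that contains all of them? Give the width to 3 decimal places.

Sort the longitudes: -176.040°, -167.968°, +156.311°, +164.804°.
Eastward gaps between consecutive values (wrapping around): 8.072°, 324.279°, 8.493°, 19.156°.
Largest gap = 324.279° ⇒ minimal covering band is its complement: 360° − 324.279° = 35.721°.
Band runs from +156.311° eastward to -167.968°, crossing the antimeridian.

35.721°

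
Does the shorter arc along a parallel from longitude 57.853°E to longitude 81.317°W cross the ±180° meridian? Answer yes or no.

No

Signed shortest Δλ = ((-81.317 − 57.853 + 180) mod 360) − 180 = -139.17°.
Going west by 139.17° from +57.853° reaches -81.317° without touching 180°.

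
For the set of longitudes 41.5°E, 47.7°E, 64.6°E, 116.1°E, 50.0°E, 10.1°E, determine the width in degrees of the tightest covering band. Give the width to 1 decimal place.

106.0°

Sort the longitudes: +10.1°, +41.5°, +47.7°, +50.0°, +64.6°, +116.1°.
Eastward gaps between consecutive values (wrapping around): 31.4°, 6.2°, 2.3°, 14.6°, 51.5°, 254.0°.
Largest gap = 254.0° ⇒ minimal covering band is its complement: 360° − 254.0° = 106.0°.
Band runs from +10.1° eastward to +116.1°.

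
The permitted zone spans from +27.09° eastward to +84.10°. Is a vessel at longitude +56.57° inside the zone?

Band width going east from +27.09° to +84.10°: ((84.10 − 27.09) mod 360) = 57.01°.
Offset of +56.57° east of the west edge: ((56.57 − 27.09) mod 360) = 29.48°.
29.48° ≤ 57.01° ⇒ inside.

Yes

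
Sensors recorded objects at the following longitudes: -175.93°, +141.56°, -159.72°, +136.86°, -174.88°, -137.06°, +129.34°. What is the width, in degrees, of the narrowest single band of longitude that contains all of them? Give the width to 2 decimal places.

Sort the longitudes: -175.93°, -174.88°, -159.72°, -137.06°, +129.34°, +136.86°, +141.56°.
Eastward gaps between consecutive values (wrapping around): 1.05°, 15.16°, 22.66°, 266.40°, 7.52°, 4.70°, 42.51°.
Largest gap = 266.40° ⇒ minimal covering band is its complement: 360° − 266.40° = 93.60°.
Band runs from +129.34° eastward to -137.06°, crossing the antimeridian.

93.60°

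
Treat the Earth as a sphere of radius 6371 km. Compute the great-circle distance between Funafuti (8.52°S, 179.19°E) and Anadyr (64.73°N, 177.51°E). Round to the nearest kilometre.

Δλ = 177.51 − 179.19 = -1.68°.
Δφ = 64.73 − -8.52 = 73.25°.
a = sin²(Δφ/2) + cos φ₁ · cos φ₂ · sin²(Δλ/2) = 0.355993.
c = 2·atan2(√a, √(1−a)) = 1.27864 rad → d = 6371·c ≈ 8146.24 km.

8146 km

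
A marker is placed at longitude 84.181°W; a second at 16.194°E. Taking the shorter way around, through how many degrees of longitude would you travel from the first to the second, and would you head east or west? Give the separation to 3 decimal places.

Raw difference: 16.194 − -84.181 = 100.375°.
Normalise into (−180°, 180°]: 100.375° stays 100.375°.
Positive ⇒ the second point lies to the east; separation 100.375°.

100.375° east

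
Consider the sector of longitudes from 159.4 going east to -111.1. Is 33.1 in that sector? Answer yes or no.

Band width going east from +159.4° to -111.1°: ((-111.1 − 159.4) mod 360) = 89.5°.
Offset of +33.1° east of the west edge: ((33.1 − 159.4) mod 360) = 233.7°.
233.7° > 89.5° ⇒ outside.

No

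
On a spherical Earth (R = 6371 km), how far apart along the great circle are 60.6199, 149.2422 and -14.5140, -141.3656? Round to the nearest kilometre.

Δλ = -141.3656 − 149.2422 = -290.6078°; wrapped into (−180°, 180°]: 69.3922°.
Δφ = -14.5140 − 60.6199 = -75.1339°.
a = sin²(Δφ/2) + cos φ₁ · cos φ₂ · sin²(Δλ/2) = 0.525609.
c = 2·atan2(√a, √(1−a)) = 1.62204 rad → d = 6371·c ≈ 10333.99 km.

10334 km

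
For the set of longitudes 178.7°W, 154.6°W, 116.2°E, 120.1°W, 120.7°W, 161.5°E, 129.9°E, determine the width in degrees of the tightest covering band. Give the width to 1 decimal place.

Sort the longitudes: -178.7°, -154.6°, -120.7°, -120.1°, +116.2°, +129.9°, +161.5°.
Eastward gaps between consecutive values (wrapping around): 24.1°, 33.9°, 0.6°, 236.3°, 13.7°, 31.6°, 19.8°.
Largest gap = 236.3° ⇒ minimal covering band is its complement: 360° − 236.3° = 123.7°.
Band runs from +116.2° eastward to -120.1°, crossing the antimeridian.

123.7°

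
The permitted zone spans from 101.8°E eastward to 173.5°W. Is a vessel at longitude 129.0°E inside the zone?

Yes

Band width going east from +101.8° to -173.5°: ((-173.5 − 101.8) mod 360) = 84.7°.
Offset of +129.0° east of the west edge: ((129.0 − 101.8) mod 360) = 27.2°.
27.2° ≤ 84.7° ⇒ inside.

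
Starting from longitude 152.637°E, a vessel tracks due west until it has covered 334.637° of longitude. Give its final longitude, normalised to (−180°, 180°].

Start at +152.637°; shift −334.637° → -182.000°.
-182.000° lies outside (−180°, 180°]; add 360° → +178.000°.

178.000°E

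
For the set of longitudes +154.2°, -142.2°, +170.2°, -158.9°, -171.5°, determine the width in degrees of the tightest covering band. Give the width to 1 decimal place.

63.6°

Sort the longitudes: -171.5°, -158.9°, -142.2°, +154.2°, +170.2°.
Eastward gaps between consecutive values (wrapping around): 12.6°, 16.7°, 296.4°, 16.0°, 18.3°.
Largest gap = 296.4° ⇒ minimal covering band is its complement: 360° − 296.4° = 63.6°.
Band runs from +154.2° eastward to -142.2°, crossing the antimeridian.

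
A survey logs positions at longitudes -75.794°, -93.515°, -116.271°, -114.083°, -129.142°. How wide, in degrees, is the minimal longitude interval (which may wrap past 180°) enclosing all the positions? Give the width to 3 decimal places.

53.348°

Sort the longitudes: -129.142°, -116.271°, -114.083°, -93.515°, -75.794°.
Eastward gaps between consecutive values (wrapping around): 12.871°, 2.188°, 20.568°, 17.721°, 306.652°.
Largest gap = 306.652° ⇒ minimal covering band is its complement: 360° − 306.652° = 53.348°.
Band runs from -129.142° eastward to -75.794°.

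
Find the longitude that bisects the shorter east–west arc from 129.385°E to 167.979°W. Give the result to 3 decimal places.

Signed shortest Δλ from +129.385° to -167.979° is +62.636°.
Midpoint longitude = +129.385° + (+62.636°)/2 = +129.385° + 31.318° = +160.703°.
(The naïve average (+129.385 + -167.979)/2 = -19.297° is on the wrong side of the globe.)

160.703°E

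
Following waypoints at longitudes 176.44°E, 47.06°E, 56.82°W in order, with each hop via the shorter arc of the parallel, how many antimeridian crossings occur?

Leg 1: +176.44° → +47.06°, shortest Δλ = -129.38° (west) — does not cross 180°.
Leg 2: +47.06° → -56.82°, shortest Δλ = -103.88° (west) — does not cross 180°.
Total crossings: 0.

0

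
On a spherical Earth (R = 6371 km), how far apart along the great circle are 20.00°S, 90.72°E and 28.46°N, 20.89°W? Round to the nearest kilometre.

13105 km

Δλ = -20.89 − 90.72 = -111.61°.
Δφ = 28.46 − -20.00 = 48.46°.
a = sin²(Δφ/2) + cos φ₁ · cos φ₂ · sin²(Δλ/2) = 0.733621.
c = 2·atan2(√a, √(1−a)) = 2.05696 rad → d = 6371·c ≈ 13104.92 km.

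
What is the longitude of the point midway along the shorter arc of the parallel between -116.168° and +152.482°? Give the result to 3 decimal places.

-161.843°

Signed shortest Δλ from -116.168° to +152.482° is -91.350°.
Midpoint longitude = -116.168° + (-91.350°)/2 = -116.168° − 45.675° = -161.843°.
(The naïve average (-116.168 + +152.482)/2 = 18.157° is on the wrong side of the globe.)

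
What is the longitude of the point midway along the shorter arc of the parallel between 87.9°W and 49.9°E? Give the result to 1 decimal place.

19.0°W

Signed shortest Δλ from -87.9° to +49.9° is +137.8°.
Midpoint longitude = -87.9° + (+137.8°)/2 = -87.9° + 68.9° = -19.0°.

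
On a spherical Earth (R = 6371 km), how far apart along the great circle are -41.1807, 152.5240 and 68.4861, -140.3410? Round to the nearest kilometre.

Δλ = -140.3410 − 152.5240 = -292.8650°; wrapped into (−180°, 180°]: 67.1350°.
Δφ = 68.4861 − -41.1807 = 109.6668°.
a = sin²(Δφ/2) + cos φ₁ · cos φ₂ · sin²(Δλ/2) = 0.752657.
c = 2·atan2(√a, √(1−a)) = 2.10054 rad → d = 6371·c ≈ 13382.56 km.

13383 km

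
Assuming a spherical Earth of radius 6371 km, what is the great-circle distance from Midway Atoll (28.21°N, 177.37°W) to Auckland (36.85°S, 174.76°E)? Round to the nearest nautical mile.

3931 nmi

Δλ = 174.76 − -177.37 = 352.13°; wrapped into (−180°, 180°]: -7.87°.
Δφ = -36.85 − 28.21 = -65.06°.
a = sin²(Δφ/2) + cos φ₁ · cos φ₂ · sin²(Δλ/2) = 0.292486.
c = 2·atan2(√a, √(1−a)) = 1.14282 rad → d = 6371·c ≈ 7280.93 km ≈ 3931.39 nmi.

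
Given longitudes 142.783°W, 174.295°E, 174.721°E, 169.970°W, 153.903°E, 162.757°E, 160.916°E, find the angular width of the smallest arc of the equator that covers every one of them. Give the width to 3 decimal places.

Sort the longitudes: -169.970°, -142.783°, +153.903°, +160.916°, +162.757°, +174.295°, +174.721°.
Eastward gaps between consecutive values (wrapping around): 27.187°, 296.686°, 7.013°, 1.841°, 11.538°, 0.426°, 15.309°.
Largest gap = 296.686° ⇒ minimal covering band is its complement: 360° − 296.686° = 63.314°.
Band runs from +153.903° eastward to -142.783°, crossing the antimeridian.

63.314°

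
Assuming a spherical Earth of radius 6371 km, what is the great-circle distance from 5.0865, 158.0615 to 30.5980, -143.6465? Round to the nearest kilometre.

Δλ = -143.6465 − 158.0615 = -301.7080°; wrapped into (−180°, 180°]: 58.2920°.
Δφ = 30.5980 − 5.0865 = 25.5115°.
a = sin²(Δφ/2) + cos φ₁ · cos φ₂ · sin²(Δλ/2) = 0.252123.
c = 2·atan2(√a, √(1−a)) = 1.05209 rad → d = 6371·c ≈ 6702.89 km.

6703 km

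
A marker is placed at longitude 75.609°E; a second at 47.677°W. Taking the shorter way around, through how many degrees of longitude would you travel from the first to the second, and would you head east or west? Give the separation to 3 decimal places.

123.286° west

Raw difference: -47.677 − 75.609 = -123.286°.
Normalise into (−180°, 180°]: -123.286° stays -123.286°.
Negative ⇒ the second point lies to the west; separation 123.286°.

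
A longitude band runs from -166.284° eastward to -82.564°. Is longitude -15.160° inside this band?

Band width going east from -166.284° to -82.564°: ((-82.564 − -166.284) mod 360) = 83.720°.
Offset of -15.160° east of the west edge: ((-15.160 − -166.284) mod 360) = 151.124°.
151.124° > 83.720° ⇒ outside.

No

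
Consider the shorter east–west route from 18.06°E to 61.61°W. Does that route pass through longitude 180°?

No

Signed shortest Δλ = ((-61.61 − 18.06 + 180) mod 360) − 180 = -79.67°.
Going west by 79.67° from +18.06° reaches -61.61° without touching 180°.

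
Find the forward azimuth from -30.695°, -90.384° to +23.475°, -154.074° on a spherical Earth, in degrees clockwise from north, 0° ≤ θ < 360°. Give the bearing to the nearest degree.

304°

Δλ = -154.074 − -90.384 = -63.690°.
θ = atan2( sin Δλ · cos φ₂ , cos φ₁ · sin φ₂ − sin φ₁ · cos φ₂ · cos Δλ )
  = atan2(-0.82222, 0.55007) = -56.217° → normalised to [0°, 360°): 303.783°.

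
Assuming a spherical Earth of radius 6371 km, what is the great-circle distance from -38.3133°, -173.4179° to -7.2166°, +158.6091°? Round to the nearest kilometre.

Δλ = 158.6091 − -173.4179 = 332.0270°; wrapped into (−180°, 180°]: -27.9730°.
Δφ = -7.2166 − -38.3133 = 31.0967°.
a = sin²(Δφ/2) + cos φ₁ · cos φ₂ · sin²(Δλ/2) = 0.117323.
c = 2·atan2(√a, √(1−a)) = 0.69921 rad → d = 6371·c ≈ 4454.64 km.

4455 km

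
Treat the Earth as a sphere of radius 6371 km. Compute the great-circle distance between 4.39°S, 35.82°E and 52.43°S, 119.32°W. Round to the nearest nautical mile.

Δλ = -119.32 − 35.82 = -155.14°.
Δφ = -52.43 − -4.39 = -48.04°.
a = sin²(Δφ/2) + cos φ₁ · cos φ₂ · sin²(Δλ/2) = 0.745469.
c = 2·atan2(√a, √(1−a)) = 2.08396 rad → d = 6371·c ≈ 13276.92 km ≈ 7168.97 nmi.

7169 nmi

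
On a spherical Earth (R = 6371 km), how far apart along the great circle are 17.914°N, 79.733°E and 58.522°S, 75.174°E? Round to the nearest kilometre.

8510 km

Δλ = 75.174 − 79.733 = -4.559°.
Δφ = -58.522 − 17.914 = -76.436°.
a = sin²(Δφ/2) + cos φ₁ · cos φ₂ · sin²(Δλ/2) = 0.383520.
c = 2·atan2(√a, √(1−a)) = 1.33568 rad → d = 6371·c ≈ 8509.60 km.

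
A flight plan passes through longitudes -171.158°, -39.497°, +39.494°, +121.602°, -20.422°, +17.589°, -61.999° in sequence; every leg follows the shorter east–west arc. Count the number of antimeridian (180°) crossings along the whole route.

Leg 1: -171.158° → -39.497°, shortest Δλ = 131.661° (east) — does not cross 180°.
Leg 2: -39.497° → +39.494°, shortest Δλ = 78.991° (east) — does not cross 180°.
Leg 3: +39.494° → +121.602°, shortest Δλ = 82.108° (east) — does not cross 180°.
Leg 4: +121.602° → -20.422°, shortest Δλ = -142.024° (west) — does not cross 180°.
Leg 5: -20.422° → +17.589°, shortest Δλ = 38.011° (east) — does not cross 180°.
Leg 6: +17.589° → -61.999°, shortest Δλ = -79.588° (west) — does not cross 180°.
Total crossings: 0.

0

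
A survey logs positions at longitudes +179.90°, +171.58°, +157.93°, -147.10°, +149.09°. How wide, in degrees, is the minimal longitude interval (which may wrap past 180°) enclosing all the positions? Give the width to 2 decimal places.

63.81°

Sort the longitudes: -147.10°, +149.09°, +157.93°, +171.58°, +179.90°.
Eastward gaps between consecutive values (wrapping around): 296.19°, 8.84°, 13.65°, 8.32°, 33.00°.
Largest gap = 296.19° ⇒ minimal covering band is its complement: 360° − 296.19° = 63.81°.
Band runs from +149.09° eastward to -147.10°, crossing the antimeridian.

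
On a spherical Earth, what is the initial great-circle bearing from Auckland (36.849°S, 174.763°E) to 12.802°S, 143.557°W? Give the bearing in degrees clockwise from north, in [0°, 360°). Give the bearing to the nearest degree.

68°

Δλ = -143.557 − 174.763 = -318.320°; wrapped into (−180°, 180°]: 41.680°.
θ = atan2( sin Δλ · cos φ₂ , cos φ₁ · sin φ₂ − sin φ₁ · cos φ₂ · cos Δλ )
  = atan2(0.64844, 0.25946) = 68.193° → normalised to [0°, 360°): 68.193°.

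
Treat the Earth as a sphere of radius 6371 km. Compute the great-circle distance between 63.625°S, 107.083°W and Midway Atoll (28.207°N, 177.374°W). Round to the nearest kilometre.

Δλ = -177.374 − -107.083 = -70.291°.
Δφ = 28.207 − -63.625 = 91.832°.
a = sin²(Δφ/2) + cos φ₁ · cos φ₂ · sin²(Δλ/2) = 0.645715.
c = 2·atan2(√a, √(1−a)) = 1.86652 rad → d = 6371·c ≈ 11891.59 km.

11892 km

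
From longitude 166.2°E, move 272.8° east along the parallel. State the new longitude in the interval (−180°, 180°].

79.0°E

Start at +166.2°; shift +272.8° → +439.0°.
+439.0° lies outside (−180°, 180°]; subtract 360° → +79.0°.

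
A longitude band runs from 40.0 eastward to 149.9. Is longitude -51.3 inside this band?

No

Band width going east from +40.0° to +149.9°: ((149.9 − 40.0) mod 360) = 109.9°.
Offset of -51.3° east of the west edge: ((-51.3 − 40.0) mod 360) = 268.7°.
268.7° > 109.9° ⇒ outside.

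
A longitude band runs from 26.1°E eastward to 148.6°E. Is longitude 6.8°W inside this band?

Band width going east from +26.1° to +148.6°: ((148.6 − 26.1) mod 360) = 122.5°.
Offset of -6.8° east of the west edge: ((-6.8 − 26.1) mod 360) = 327.1°.
327.1° > 122.5° ⇒ outside.

No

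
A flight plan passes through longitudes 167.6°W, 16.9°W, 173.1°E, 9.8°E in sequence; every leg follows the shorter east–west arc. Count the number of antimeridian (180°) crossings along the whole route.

1

Leg 1: -167.6° → -16.9°, shortest Δλ = 150.7° (east) — does not cross 180°.
Leg 2: -16.9° → +173.1°, shortest Δλ = -170.0° (west) — crosses 180°.
Leg 3: +173.1° → +9.8°, shortest Δλ = -163.3° (west) — does not cross 180°.
Total crossings: 1.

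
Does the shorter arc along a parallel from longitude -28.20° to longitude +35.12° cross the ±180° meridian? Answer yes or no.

Signed shortest Δλ = ((35.12 − -28.20 + 180) mod 360) − 180 = 63.32°.
Going east by 63.32° from -28.20° reaches +35.12° without touching 180°.

No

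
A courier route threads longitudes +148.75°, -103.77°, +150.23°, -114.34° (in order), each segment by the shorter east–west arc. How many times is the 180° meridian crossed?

Leg 1: +148.75° → -103.77°, shortest Δλ = 107.48° (east) — crosses 180°.
Leg 2: -103.77° → +150.23°, shortest Δλ = -106.0° (west) — crosses 180°.
Leg 3: +150.23° → -114.34°, shortest Δλ = 95.43° (east) — crosses 180°.
Total crossings: 3.

3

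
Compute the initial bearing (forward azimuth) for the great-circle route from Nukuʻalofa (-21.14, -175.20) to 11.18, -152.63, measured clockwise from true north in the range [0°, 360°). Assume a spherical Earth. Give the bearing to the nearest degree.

37°

Δλ = -152.63 − -175.20 = 22.57°.
θ = atan2( sin Δλ · cos φ₂ , cos φ₁ · sin φ₂ − sin φ₁ · cos φ₂ · cos Δλ )
  = atan2(0.37653, 0.50755) = 36.570° → normalised to [0°, 360°): 36.570°.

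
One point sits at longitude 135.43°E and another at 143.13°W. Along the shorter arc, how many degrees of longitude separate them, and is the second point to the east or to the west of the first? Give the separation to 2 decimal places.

Raw difference: -143.13 − 135.43 = -278.56°.
Normalise into (−180°, 180°]: -278.56° + 360° = 81.44°.
Positive ⇒ the second point lies to the east; separation 81.44°.

81.44° east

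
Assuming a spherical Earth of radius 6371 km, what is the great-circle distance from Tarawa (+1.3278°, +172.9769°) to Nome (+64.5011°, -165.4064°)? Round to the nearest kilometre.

7239 km

Δλ = -165.4064 − 172.9769 = -338.3833°; wrapped into (−180°, 180°]: 21.6167°.
Δφ = 64.5011 − 1.3278 = 63.1733°.
a = sin²(Δφ/2) + cos φ₁ · cos φ₂ · sin²(Δλ/2) = 0.289488.
c = 2·atan2(√a, √(1−a)) = 1.13622 rad → d = 6371·c ≈ 7238.87 km.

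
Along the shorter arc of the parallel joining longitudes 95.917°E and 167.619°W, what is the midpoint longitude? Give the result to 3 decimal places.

Signed shortest Δλ from +95.917° to -167.619° is +96.464°.
Midpoint longitude = +95.917° + (+96.464°)/2 = +95.917° + 48.232° = +144.149°.
(The naïve average (+95.917 + -167.619)/2 = -35.851° is on the wrong side of the globe.)

144.149°E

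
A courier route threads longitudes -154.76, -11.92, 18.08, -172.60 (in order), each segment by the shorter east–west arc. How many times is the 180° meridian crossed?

1

Leg 1: -154.76° → -11.92°, shortest Δλ = 142.84° (east) — does not cross 180°.
Leg 2: -11.92° → +18.08°, shortest Δλ = 30.0° (east) — does not cross 180°.
Leg 3: +18.08° → -172.60°, shortest Δλ = 169.32° (east) — crosses 180°.
Total crossings: 1.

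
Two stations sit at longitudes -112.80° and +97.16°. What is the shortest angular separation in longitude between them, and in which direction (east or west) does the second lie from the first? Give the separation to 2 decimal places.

150.04° west

Raw difference: 97.16 − -112.80 = 209.96°.
Normalise into (−180°, 180°]: 209.96° − 360° = -150.04°.
Negative ⇒ the second point lies to the west; separation 150.04°.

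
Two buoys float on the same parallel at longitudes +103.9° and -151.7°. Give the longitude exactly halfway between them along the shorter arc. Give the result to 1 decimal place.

Signed shortest Δλ from +103.9° to -151.7° is +104.4°.
Midpoint longitude = +103.9° + (+104.4°)/2 = +103.9° + 52.2° = +156.1°.
(The naïve average (+103.9 + -151.7)/2 = -23.9° is on the wrong side of the globe.)

+156.1°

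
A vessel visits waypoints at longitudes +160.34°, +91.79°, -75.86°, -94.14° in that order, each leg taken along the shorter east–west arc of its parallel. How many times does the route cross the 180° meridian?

Leg 1: +160.34° → +91.79°, shortest Δλ = -68.55° (west) — does not cross 180°.
Leg 2: +91.79° → -75.86°, shortest Δλ = -167.65° (west) — does not cross 180°.
Leg 3: -75.86° → -94.14°, shortest Δλ = -18.28° (west) — does not cross 180°.
Total crossings: 0.

0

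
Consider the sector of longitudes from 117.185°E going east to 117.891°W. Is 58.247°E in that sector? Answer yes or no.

No

Band width going east from +117.185° to -117.891°: ((-117.891 − 117.185) mod 360) = 124.924°.
Offset of +58.247° east of the west edge: ((58.247 − 117.185) mod 360) = 301.062°.
301.062° > 124.924° ⇒ outside.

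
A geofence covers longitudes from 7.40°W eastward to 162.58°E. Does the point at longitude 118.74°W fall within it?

Band width going east from -7.40° to +162.58°: ((162.58 − -7.40) mod 360) = 169.98°.
Offset of -118.74° east of the west edge: ((-118.74 − -7.40) mod 360) = 248.66°.
248.66° > 169.98° ⇒ outside.

No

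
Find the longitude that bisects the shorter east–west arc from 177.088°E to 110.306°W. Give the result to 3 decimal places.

Signed shortest Δλ from +177.088° to -110.306° is +72.606°.
Midpoint longitude = +177.088° + (+72.606°)/2 = +177.088° + 36.303° = +213.391°.
Normalise into (−180°, 180°]: -146.609°.
(The naïve average (+177.088 + -110.306)/2 = 33.391° is on the wrong side of the globe.)

146.609°W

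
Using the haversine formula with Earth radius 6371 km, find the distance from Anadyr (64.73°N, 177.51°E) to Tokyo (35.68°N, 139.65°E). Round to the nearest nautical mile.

2207 nmi

Δλ = 139.65 − 177.51 = -37.86°.
Δφ = 35.68 − 64.73 = -29.05°.
a = sin²(Δφ/2) + cos φ₁ · cos φ₂ · sin²(Δλ/2) = 0.099395.
c = 2·atan2(√a, √(1−a)) = 0.64148 rad → d = 6371·c ≈ 4086.89 km ≈ 2206.74 nmi.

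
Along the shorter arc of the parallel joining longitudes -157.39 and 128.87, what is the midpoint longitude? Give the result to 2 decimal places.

+165.74°

Signed shortest Δλ from -157.39° to +128.87° is -73.74°.
Midpoint longitude = -157.39° + (-73.74°)/2 = -157.39° − 36.87° = -194.26°.
Normalise into (−180°, 180°]: +165.74°.
(The naïve average (-157.39 + +128.87)/2 = -14.26° is on the wrong side of the globe.)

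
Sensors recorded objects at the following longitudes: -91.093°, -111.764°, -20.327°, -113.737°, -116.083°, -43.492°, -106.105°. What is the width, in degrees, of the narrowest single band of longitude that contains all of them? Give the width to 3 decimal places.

95.756°

Sort the longitudes: -116.083°, -113.737°, -111.764°, -106.105°, -91.093°, -43.492°, -20.327°.
Eastward gaps between consecutive values (wrapping around): 2.346°, 1.973°, 5.659°, 15.012°, 47.601°, 23.165°, 264.244°.
Largest gap = 264.244° ⇒ minimal covering band is its complement: 360° − 264.244° = 95.756°.
Band runs from -116.083° eastward to -20.327°.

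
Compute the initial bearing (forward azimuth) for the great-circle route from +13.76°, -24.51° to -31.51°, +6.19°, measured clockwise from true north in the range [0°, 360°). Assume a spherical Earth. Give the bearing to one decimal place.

147.5°

Δλ = 6.19 − -24.51 = 30.70°.
θ = atan2( sin Δλ · cos φ₂ , cos φ₁ · sin φ₂ − sin φ₁ · cos φ₂ · cos Δλ )
  = atan2(0.43526, -0.68201) = 147.454° → normalised to [0°, 360°): 147.454°.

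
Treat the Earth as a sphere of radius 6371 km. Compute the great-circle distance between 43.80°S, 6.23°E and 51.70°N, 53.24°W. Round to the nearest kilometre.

Δλ = -53.24 − 6.23 = -59.47°.
Δφ = 51.70 − -43.80 = 95.50°.
a = sin²(Δφ/2) + cos φ₁ · cos φ₂ · sin²(Δλ/2) = 0.657969.
c = 2·atan2(√a, √(1−a)) = 1.89224 rad → d = 6371·c ≈ 12055.47 km.

12055 km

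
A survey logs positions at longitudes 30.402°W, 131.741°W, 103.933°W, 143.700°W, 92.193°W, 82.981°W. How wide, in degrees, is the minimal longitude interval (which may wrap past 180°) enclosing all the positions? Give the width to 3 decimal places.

113.298°

Sort the longitudes: -143.700°, -131.741°, -103.933°, -92.193°, -82.981°, -30.402°.
Eastward gaps between consecutive values (wrapping around): 11.959°, 27.808°, 11.740°, 9.212°, 52.579°, 246.702°.
Largest gap = 246.702° ⇒ minimal covering band is its complement: 360° − 246.702° = 113.298°.
Band runs from -143.700° eastward to -30.402°.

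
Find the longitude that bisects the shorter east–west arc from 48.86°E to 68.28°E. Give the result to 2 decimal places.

Signed shortest Δλ from +48.86° to +68.28° is +19.42°.
Midpoint longitude = +48.86° + (+19.42°)/2 = +48.86° + 9.71° = +58.57°.

58.57°E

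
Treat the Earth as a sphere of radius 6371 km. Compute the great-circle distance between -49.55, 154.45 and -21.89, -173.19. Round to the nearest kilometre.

Δλ = -173.19 − 154.45 = -327.64°; wrapped into (−180°, 180°]: 32.36°.
Δφ = -21.89 − -49.55 = 27.66°.
a = sin²(Δφ/2) + cos φ₁ · cos φ₂ · sin²(Δλ/2) = 0.103886.
c = 2·atan2(√a, √(1−a)) = 0.65635 rad → d = 6371·c ≈ 4181.58 km.

4182 km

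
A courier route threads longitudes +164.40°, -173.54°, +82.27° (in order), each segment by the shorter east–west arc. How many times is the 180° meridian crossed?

Leg 1: +164.40° → -173.54°, shortest Δλ = 22.06° (east) — crosses 180°.
Leg 2: -173.54° → +82.27°, shortest Δλ = -104.19° (west) — crosses 180°.
Total crossings: 2.

2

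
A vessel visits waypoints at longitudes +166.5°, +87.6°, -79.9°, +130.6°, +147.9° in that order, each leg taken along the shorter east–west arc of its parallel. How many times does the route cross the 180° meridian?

1

Leg 1: +166.5° → +87.6°, shortest Δλ = -78.9° (west) — does not cross 180°.
Leg 2: +87.6° → -79.9°, shortest Δλ = -167.5° (west) — does not cross 180°.
Leg 3: -79.9° → +130.6°, shortest Δλ = -149.5° (west) — crosses 180°.
Leg 4: +130.6° → +147.9°, shortest Δλ = 17.3° (east) — does not cross 180°.
Total crossings: 1.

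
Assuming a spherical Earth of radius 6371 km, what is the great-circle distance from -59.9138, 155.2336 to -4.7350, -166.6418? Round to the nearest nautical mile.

Δλ = -166.6418 − 155.2336 = -321.8754°; wrapped into (−180°, 180°]: 38.1246°.
Δφ = -4.7350 − -59.9138 = 55.1788°.
a = sin²(Δφ/2) + cos φ₁ · cos φ₂ · sin²(Δλ/2) = 0.267780.
c = 2·atan2(√a, √(1−a)) = 1.08779 rad → d = 6371·c ≈ 6930.34 km ≈ 3742.08 nmi.

3742 nmi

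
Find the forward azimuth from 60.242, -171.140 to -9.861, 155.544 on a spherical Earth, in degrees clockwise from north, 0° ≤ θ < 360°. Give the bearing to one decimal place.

Δλ = 155.544 − -171.140 = 326.684°; wrapped into (−180°, 180°]: -33.316°.
θ = atan2( sin Δλ · cos φ₂ , cos φ₁ · sin φ₂ − sin φ₁ · cos φ₂ · cos Δλ )
  = atan2(-0.54114, -0.79974) = -145.916° → normalised to [0°, 360°): 214.084°.

214.1°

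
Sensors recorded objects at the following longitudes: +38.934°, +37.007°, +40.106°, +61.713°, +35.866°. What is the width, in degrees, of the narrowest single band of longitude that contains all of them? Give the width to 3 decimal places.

25.847°

Sort the longitudes: +35.866°, +37.007°, +38.934°, +40.106°, +61.713°.
Eastward gaps between consecutive values (wrapping around): 1.141°, 1.927°, 1.172°, 21.607°, 334.153°.
Largest gap = 334.153° ⇒ minimal covering band is its complement: 360° − 334.153° = 25.847°.
Band runs from +35.866° eastward to +61.713°.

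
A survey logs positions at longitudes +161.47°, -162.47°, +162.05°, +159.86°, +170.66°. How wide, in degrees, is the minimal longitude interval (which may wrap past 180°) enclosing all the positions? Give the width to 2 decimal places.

37.67°

Sort the longitudes: -162.47°, +159.86°, +161.47°, +162.05°, +170.66°.
Eastward gaps between consecutive values (wrapping around): 322.33°, 1.61°, 0.58°, 8.61°, 26.87°.
Largest gap = 322.33° ⇒ minimal covering band is its complement: 360° − 322.33° = 37.67°.
Band runs from +159.86° eastward to -162.47°, crossing the antimeridian.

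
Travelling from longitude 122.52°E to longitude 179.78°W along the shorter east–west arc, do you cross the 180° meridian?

Yes

Naïve |-179.78 − 122.52| = 302.3° > 180°, so the shorter arc goes the other way round — across 180°.
Signed shortest Δλ = ((-179.78 − 122.52 + 180) mod 360) − 180 = 57.7°.
Going east by 57.7° from +122.52° passes through 180° before reaching -179.78°.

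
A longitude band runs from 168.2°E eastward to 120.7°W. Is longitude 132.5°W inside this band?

Band width going east from +168.2° to -120.7°: ((-120.7 − 168.2) mod 360) = 71.1°.
Offset of -132.5° east of the west edge: ((-132.5 − 168.2) mod 360) = 59.3°.
59.3° ≤ 71.1° ⇒ inside.

Yes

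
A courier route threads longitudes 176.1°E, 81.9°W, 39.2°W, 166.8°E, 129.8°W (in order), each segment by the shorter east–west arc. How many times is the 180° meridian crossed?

Leg 1: +176.1° → -81.9°, shortest Δλ = 102.0° (east) — crosses 180°.
Leg 2: -81.9° → -39.2°, shortest Δλ = 42.7° (east) — does not cross 180°.
Leg 3: -39.2° → +166.8°, shortest Δλ = -154.0° (west) — crosses 180°.
Leg 4: +166.8° → -129.8°, shortest Δλ = 63.4° (east) — crosses 180°.
Total crossings: 3.

3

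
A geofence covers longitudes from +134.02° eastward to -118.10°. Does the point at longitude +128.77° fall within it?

Band width going east from +134.02° to -118.10°: ((-118.10 − 134.02) mod 360) = 107.88°.
Offset of +128.77° east of the west edge: ((128.77 − 134.02) mod 360) = 354.75°.
354.75° > 107.88° ⇒ outside.

No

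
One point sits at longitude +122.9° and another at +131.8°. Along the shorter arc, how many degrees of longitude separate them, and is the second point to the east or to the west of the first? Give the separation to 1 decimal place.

Raw difference: 131.8 − 122.9 = 8.9°.
Normalise into (−180°, 180°]: 8.9° stays 8.9°.
Positive ⇒ the second point lies to the east; separation 8.9°.

8.9° east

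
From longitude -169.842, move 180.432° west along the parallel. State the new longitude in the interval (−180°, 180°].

Start at -169.842°; shift −180.432° → -350.274°.
-350.274° lies outside (−180°, 180°]; add 360° → +9.726°.

+9.726°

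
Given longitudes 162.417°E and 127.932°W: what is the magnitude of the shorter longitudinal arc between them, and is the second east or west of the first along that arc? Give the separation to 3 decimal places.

Raw difference: -127.932 − 162.417 = -290.349°.
Normalise into (−180°, 180°]: -290.349° + 360° = 69.651°.
Positive ⇒ the second point lies to the east; separation 69.651°.

69.651° east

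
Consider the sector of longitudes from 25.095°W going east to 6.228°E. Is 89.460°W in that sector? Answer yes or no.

Band width going east from -25.095° to +6.228°: ((6.228 − -25.095) mod 360) = 31.323°.
Offset of -89.460° east of the west edge: ((-89.460 − -25.095) mod 360) = 295.635°.
295.635° > 31.323° ⇒ outside.

No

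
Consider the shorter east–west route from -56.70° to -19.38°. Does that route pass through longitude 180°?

No

Signed shortest Δλ = ((-19.38 − -56.70 + 180) mod 360) − 180 = 37.32°.
Going east by 37.32° from -56.70° reaches -19.38° without touching 180°.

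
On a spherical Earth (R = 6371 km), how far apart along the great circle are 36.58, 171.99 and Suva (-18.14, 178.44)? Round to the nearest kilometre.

Δλ = 178.44 − 171.99 = 6.45°.
Δφ = -18.14 − 36.58 = -54.72°.
a = sin²(Δφ/2) + cos φ₁ · cos φ₂ · sin²(Δλ/2) = 0.213629.
c = 2·atan2(√a, √(1−a)) = 0.96095 rad → d = 6371·c ≈ 6122.21 km.

6122 km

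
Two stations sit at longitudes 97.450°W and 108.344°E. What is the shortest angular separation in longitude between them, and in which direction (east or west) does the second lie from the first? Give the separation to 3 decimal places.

Raw difference: 108.344 − -97.450 = 205.794°.
Normalise into (−180°, 180°]: 205.794° − 360° = -154.206°.
Negative ⇒ the second point lies to the west; separation 154.206°.

154.206° west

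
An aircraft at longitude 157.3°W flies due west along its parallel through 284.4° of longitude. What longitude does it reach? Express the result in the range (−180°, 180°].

Start at -157.3°; shift −284.4° → -441.7°.
-441.7° lies outside (−180°, 180°]; add 360° → -81.7°.

81.7°W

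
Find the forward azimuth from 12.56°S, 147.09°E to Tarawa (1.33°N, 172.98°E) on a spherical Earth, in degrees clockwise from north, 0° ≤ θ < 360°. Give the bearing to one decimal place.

63.4°

Δλ = 172.98 − 147.09 = 25.89°.
θ = atan2( sin Δλ · cos φ₂ , cos φ₁ · sin φ₂ − sin φ₁ · cos φ₂ · cos Δλ )
  = atan2(0.43653, 0.21824) = 63.438° → normalised to [0°, 360°): 63.438°.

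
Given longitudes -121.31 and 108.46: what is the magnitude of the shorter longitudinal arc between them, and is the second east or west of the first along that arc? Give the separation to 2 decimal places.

130.23° west

Raw difference: 108.46 − -121.31 = 229.77°.
Normalise into (−180°, 180°]: 229.77° − 360° = -130.23°.
Negative ⇒ the second point lies to the west; separation 130.23°.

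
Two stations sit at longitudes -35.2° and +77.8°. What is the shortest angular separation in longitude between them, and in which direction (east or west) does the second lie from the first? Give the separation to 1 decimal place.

113.0° east

Raw difference: 77.8 − -35.2 = 113.0°.
Normalise into (−180°, 180°]: 113.0° stays 113.0°.
Positive ⇒ the second point lies to the east; separation 113.0°.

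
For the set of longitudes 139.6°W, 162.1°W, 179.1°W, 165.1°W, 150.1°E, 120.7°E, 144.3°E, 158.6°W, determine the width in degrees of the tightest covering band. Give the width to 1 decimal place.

99.7°

Sort the longitudes: -179.1°, -165.1°, -162.1°, -158.6°, -139.6°, +120.7°, +144.3°, +150.1°.
Eastward gaps between consecutive values (wrapping around): 14.0°, 3.0°, 3.5°, 19.0°, 260.3°, 23.6°, 5.8°, 30.8°.
Largest gap = 260.3° ⇒ minimal covering band is its complement: 360° − 260.3° = 99.7°.
Band runs from +120.7° eastward to -139.6°, crossing the antimeridian.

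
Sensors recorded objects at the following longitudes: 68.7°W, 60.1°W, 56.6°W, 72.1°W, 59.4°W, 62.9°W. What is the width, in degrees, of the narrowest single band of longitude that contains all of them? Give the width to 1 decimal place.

15.5°

Sort the longitudes: -72.1°, -68.7°, -62.9°, -60.1°, -59.4°, -56.6°.
Eastward gaps between consecutive values (wrapping around): 3.4°, 5.8°, 2.8°, 0.7°, 2.8°, 344.5°.
Largest gap = 344.5° ⇒ minimal covering band is its complement: 360° − 344.5° = 15.5°.
Band runs from -72.1° eastward to -56.6°.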